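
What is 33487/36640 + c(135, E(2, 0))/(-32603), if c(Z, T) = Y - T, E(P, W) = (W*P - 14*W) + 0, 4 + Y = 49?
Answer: 1090127861/1194573920 ≈ 0.91257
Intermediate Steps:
Y = 45 (Y = -4 + 49 = 45)
E(P, W) = -14*W + P*W (E(P, W) = (P*W - 14*W) + 0 = (-14*W + P*W) + 0 = -14*W + P*W)
c(Z, T) = 45 - T
33487/36640 + c(135, E(2, 0))/(-32603) = 33487/36640 + (45 - 0*(-14 + 2))/(-32603) = 33487*(1/36640) + (45 - 0*(-12))*(-1/32603) = 33487/36640 + (45 - 1*0)*(-1/32603) = 33487/36640 + (45 + 0)*(-1/32603) = 33487/36640 + 45*(-1/32603) = 33487/36640 - 45/32603 = 1090127861/1194573920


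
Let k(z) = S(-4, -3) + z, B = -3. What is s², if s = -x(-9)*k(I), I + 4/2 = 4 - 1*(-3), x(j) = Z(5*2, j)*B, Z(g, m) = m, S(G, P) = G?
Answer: 729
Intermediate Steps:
x(j) = -3*j (x(j) = j*(-3) = -3*j)
I = 5 (I = -2 + (4 - 1*(-3)) = -2 + (4 + 3) = -2 + 7 = 5)
k(z) = -4 + z
s = -27 (s = -(-3*(-9))*(-4 + 5) = -27 ≈ -27.000)
s² = (-27)² = 729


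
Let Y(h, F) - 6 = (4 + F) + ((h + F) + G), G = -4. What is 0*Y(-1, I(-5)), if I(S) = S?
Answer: 0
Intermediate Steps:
Y(h, F) = 6 + h + 2*F (Y(h, F) = 6 + ((4 + F) + ((h + F) - 4)) = 6 + ((4 + F) + ((F + h) - 4)) = 6 + ((4 + F) + (-4 + F + h)) = 6 + (h + 2*F) = 6 + h + 2*F)
0*Y(-1, I(-5)) = 0*(6 - 1 + 2*(-5)) = 0*(6 - 1 - 10) = 0*(-5) = 0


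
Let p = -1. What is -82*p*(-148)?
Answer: -12136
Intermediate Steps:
-82*p*(-148) = -(-82)*(-148) = -82*148 = -12136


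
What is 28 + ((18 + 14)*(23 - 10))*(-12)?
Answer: -4964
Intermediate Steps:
28 + ((18 + 14)*(23 - 10))*(-12) = 28 + (32*13)*(-12) = 28 + 416*(-12) = 28 - 4992 = -4964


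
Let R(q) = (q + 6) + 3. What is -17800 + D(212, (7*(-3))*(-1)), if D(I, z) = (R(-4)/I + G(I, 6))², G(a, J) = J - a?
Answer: 1106803689/44944 ≈ 24626.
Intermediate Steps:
R(q) = 9 + q (R(q) = (6 + q) + 3 = 9 + q)
D(I, z) = (6 - I + 5/I)² (D(I, z) = ((9 - 4)/I + (6 - I))² = (5/I + (6 - I))² = (6 - I + 5/I)²)
-17800 + D(212, (7*(-3))*(-1)) = -17800 + (-5 + 212*(-6 + 212))²/212² = -17800 + (-5 + 212*206)²/44944 = -17800 + (-5 + 43672)²/44944 = -17800 + (1/44944)*43667² = -17800 + (1/44944)*1906806889 = -17800 + 1906806889/44944 = 1106803689/44944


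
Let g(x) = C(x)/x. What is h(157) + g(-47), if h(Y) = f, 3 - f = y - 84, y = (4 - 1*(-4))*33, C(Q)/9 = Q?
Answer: -168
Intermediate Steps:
C(Q) = 9*Q
y = 264 (y = (4 + 4)*33 = 8*33 = 264)
f = -177 (f = 3 - (264 - 84) = 3 - 1*180 = 3 - 180 = -177)
g(x) = 9 (g(x) = (9*x)/x = 9)
h(Y) = -177
h(157) + g(-47) = -177 + 9 = -168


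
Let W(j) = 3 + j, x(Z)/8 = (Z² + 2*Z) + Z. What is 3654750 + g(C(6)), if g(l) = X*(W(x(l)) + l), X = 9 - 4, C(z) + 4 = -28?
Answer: 3691725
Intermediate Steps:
C(z) = -32 (C(z) = -4 - 28 = -32)
x(Z) = 8*Z² + 24*Z (x(Z) = 8*((Z² + 2*Z) + Z) = 8*(Z² + 3*Z) = 8*Z² + 24*Z)
X = 5
g(l) = 15 + 5*l + 40*l*(3 + l) (g(l) = 5*((3 + 8*l*(3 + l)) + l) = 5*(3 + l + 8*l*(3 + l)) = 15 + 5*l + 40*l*(3 + l))
3654750 + g(C(6)) = 3654750 + (15 + 40*(-32)² + 125*(-32)) = 3654750 + (15 + 40*1024 - 4000) = 3654750 + (15 + 40960 - 4000) = 3654750 + 36975 = 3691725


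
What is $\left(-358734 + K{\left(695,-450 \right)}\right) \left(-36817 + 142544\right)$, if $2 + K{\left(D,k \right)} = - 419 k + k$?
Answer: $-18040832372$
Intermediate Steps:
$K{\left(D,k \right)} = -2 - 418 k$ ($K{\left(D,k \right)} = -2 + \left(- 419 k + k\right) = -2 - 418 k$)
$\left(-358734 + K{\left(695,-450 \right)}\right) \left(-36817 + 142544\right) = \left(-358734 - -188098\right) \left(-36817 + 142544\right) = \left(-358734 + \left(-2 + 188100\right)\right) 105727 = \left(-358734 + 188098\right) 105727 = \left(-170636\right) 105727 = -18040832372$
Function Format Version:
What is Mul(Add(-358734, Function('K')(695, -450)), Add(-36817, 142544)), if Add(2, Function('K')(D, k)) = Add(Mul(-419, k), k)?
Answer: -18040832372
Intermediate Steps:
Function('K')(D, k) = Add(-2, Mul(-418, k)) (Function('K')(D, k) = Add(-2, Add(Mul(-419, k), k)) = Add(-2, Mul(-418, k)))
Mul(Add(-358734, Function('K')(695, -450)), Add(-36817, 142544)) = Mul(Add(-358734, Add(-2, Mul(-418, -450))), Add(-36817, 142544)) = Mul(Add(-358734, Add(-2, 188100)), 105727) = Mul(Add(-358734, 188098), 105727) = Mul(-170636, 105727) = -18040832372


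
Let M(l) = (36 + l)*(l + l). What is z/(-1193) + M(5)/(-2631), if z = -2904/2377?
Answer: -1155021586/7460887191 ≈ -0.15481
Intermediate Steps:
z = -2904/2377 (z = -2904*1/2377 = -2904/2377 ≈ -1.2217)
M(l) = 2*l*(36 + l) (M(l) = (36 + l)*(2*l) = 2*l*(36 + l))
z/(-1193) + M(5)/(-2631) = -2904/2377/(-1193) + (2*5*(36 + 5))/(-2631) = -2904/2377*(-1/1193) + (2*5*41)*(-1/2631) = 2904/2835761 + 410*(-1/2631) = 2904/2835761 - 410/2631 = -1155021586/7460887191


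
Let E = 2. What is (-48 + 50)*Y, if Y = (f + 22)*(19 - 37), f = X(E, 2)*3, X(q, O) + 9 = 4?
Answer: -252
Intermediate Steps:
X(q, O) = -5 (X(q, O) = -9 + 4 = -5)
f = -15 (f = -5*3 = -15)
Y = -126 (Y = (-15 + 22)*(19 - 37) = 7*(-18) = -126)
(-48 + 50)*Y = (-48 + 50)*(-126) = 2*(-126) = -252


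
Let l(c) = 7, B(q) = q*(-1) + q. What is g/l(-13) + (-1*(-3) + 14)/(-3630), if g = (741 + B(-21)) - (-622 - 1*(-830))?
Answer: 1934671/25410 ≈ 76.138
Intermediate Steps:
B(q) = 0 (B(q) = -q + q = 0)
g = 533 (g = (741 + 0) - (-622 - 1*(-830)) = 741 - (-622 + 830) = 741 - 1*208 = 741 - 208 = 533)
g/l(-13) + (-1*(-3) + 14)/(-3630) = 533/7 + (-1*(-3) + 14)/(-3630) = 533*(1/7) + (3 + 14)*(-1/3630) = 533/7 + 17*(-1/3630) = 533/7 - 17/3630 = 1934671/25410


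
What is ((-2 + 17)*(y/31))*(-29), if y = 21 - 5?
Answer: -6960/31 ≈ -224.52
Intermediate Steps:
y = 16
((-2 + 17)*(y/31))*(-29) = ((-2 + 17)*(16/31))*(-29) = (15*(16*(1/31)))*(-29) = (15*(16/31))*(-29) = (240/31)*(-29) = -6960/31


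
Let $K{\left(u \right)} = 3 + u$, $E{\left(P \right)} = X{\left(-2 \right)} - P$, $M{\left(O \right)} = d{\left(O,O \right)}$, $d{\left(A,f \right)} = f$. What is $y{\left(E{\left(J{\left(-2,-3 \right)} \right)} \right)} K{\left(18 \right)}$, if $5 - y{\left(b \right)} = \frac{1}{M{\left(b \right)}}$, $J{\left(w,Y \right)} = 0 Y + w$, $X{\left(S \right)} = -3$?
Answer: $126$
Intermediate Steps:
$M{\left(O \right)} = O$
$J{\left(w,Y \right)} = w$ ($J{\left(w,Y \right)} = 0 + w = w$)
$E{\left(P \right)} = -3 - P$
$y{\left(b \right)} = 5 - \frac{1}{b}$
$y{\left(E{\left(J{\left(-2,-3 \right)} \right)} \right)} K{\left(18 \right)} = \left(5 - \frac{1}{-3 - -2}\right) \left(3 + 18\right) = \left(5 - \frac{1}{-3 + 2}\right) 21 = \left(5 - \frac{1}{-1}\right) 21 = \left(5 - -1\right) 21 = \left(5 + 1\right) 21 = 6 \cdot 21 = 126$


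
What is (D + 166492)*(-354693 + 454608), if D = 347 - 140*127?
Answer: 14893229985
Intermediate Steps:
D = -17433 (D = 347 - 17780 = -17433)
(D + 166492)*(-354693 + 454608) = (-17433 + 166492)*(-354693 + 454608) = 149059*99915 = 14893229985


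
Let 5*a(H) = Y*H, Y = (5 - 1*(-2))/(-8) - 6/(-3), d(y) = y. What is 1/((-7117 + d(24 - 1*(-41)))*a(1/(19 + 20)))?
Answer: -130/5289 ≈ -0.024579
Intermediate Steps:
Y = 9/8 (Y = (5 + 2)*(-⅛) - 6*(-⅓) = 7*(-⅛) + 2 = -7/8 + 2 = 9/8 ≈ 1.1250)
a(H) = 9*H/40 (a(H) = (9*H/8)/5 = 9*H/40)
1/((-7117 + d(24 - 1*(-41)))*a(1/(19 + 20))) = 1/((-7117 + (24 - 1*(-41)))*((9/(40*(19 + 20))))) = 1/((-7117 + (24 + 41))*(((9/40)/39))) = 1/((-7117 + 65)*(((9/40)*(1/39)))) = 1/((-7052)*(3/520)) = -1/7052*520/3 = -130/5289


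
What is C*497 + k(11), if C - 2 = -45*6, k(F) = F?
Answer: -133185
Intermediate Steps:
C = -268 (C = 2 - 45*6 = 2 - 270 = -268)
C*497 + k(11) = -268*497 + 11 = -133196 + 11 = -133185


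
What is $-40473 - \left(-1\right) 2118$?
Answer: $-38355$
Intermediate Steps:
$-40473 - \left(-1\right) 2118 = -40473 - -2118 = -40473 + 2118 = -38355$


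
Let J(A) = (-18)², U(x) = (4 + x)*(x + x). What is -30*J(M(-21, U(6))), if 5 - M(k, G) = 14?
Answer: -9720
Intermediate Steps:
U(x) = 2*x*(4 + x) (U(x) = (4 + x)*(2*x) = 2*x*(4 + x))
M(k, G) = -9 (M(k, G) = 5 - 1*14 = 5 - 14 = -9)
J(A) = 324
-30*J(M(-21, U(6))) = -30*324 = -9720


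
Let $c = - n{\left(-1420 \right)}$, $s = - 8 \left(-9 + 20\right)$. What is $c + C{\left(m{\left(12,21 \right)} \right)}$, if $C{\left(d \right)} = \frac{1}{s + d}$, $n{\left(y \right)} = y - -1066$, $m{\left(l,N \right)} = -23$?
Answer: $\frac{39293}{111} \approx 353.99$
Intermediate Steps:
$n{\left(y \right)} = 1066 + y$ ($n{\left(y \right)} = y + 1066 = 1066 + y$)
$s = -88$ ($s = \left(-8\right) 11 = -88$)
$C{\left(d \right)} = \frac{1}{-88 + d}$
$c = 354$ ($c = - (1066 - 1420) = \left(-1\right) \left(-354\right) = 354$)
$c + C{\left(m{\left(12,21 \right)} \right)} = 354 + \frac{1}{-88 - 23} = 354 + \frac{1}{-111} = 354 - \frac{1}{111} = \frac{39293}{111}$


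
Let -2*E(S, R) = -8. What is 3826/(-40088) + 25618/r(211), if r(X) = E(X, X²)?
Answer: 128369885/20044 ≈ 6404.4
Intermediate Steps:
E(S, R) = 4 (E(S, R) = -½*(-8) = 4)
r(X) = 4
3826/(-40088) + 25618/r(211) = 3826/(-40088) + 25618/4 = 3826*(-1/40088) + 25618*(¼) = -1913/20044 + 12809/2 = 128369885/20044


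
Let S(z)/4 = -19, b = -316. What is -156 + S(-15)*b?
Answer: 23860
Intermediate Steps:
S(z) = -76 (S(z) = 4*(-19) = -76)
-156 + S(-15)*b = -156 - 76*(-316) = -156 + 24016 = 23860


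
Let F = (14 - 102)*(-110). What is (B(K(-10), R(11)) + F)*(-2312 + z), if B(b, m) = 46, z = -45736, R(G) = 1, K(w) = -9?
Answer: -467314848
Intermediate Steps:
F = 9680 (F = -88*(-110) = 9680)
(B(K(-10), R(11)) + F)*(-2312 + z) = (46 + 9680)*(-2312 - 45736) = 9726*(-48048) = -467314848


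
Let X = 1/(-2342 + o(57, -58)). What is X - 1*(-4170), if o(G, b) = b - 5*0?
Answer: 10007999/2400 ≈ 4170.0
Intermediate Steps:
o(G, b) = b (o(G, b) = b + 0 = b)
X = -1/2400 (X = 1/(-2342 - 58) = 1/(-2400) = -1/2400 ≈ -0.00041667)
X - 1*(-4170) = -1/2400 - 1*(-4170) = -1/2400 + 4170 = 10007999/2400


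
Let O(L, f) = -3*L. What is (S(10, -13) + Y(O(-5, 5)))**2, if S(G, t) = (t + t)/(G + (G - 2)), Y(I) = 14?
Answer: 12769/81 ≈ 157.64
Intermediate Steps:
S(G, t) = 2*t/(-2 + 2*G) (S(G, t) = (2*t)/(G + (-2 + G)) = (2*t)/(-2 + 2*G) = 2*t/(-2 + 2*G))
(S(10, -13) + Y(O(-5, 5)))**2 = (-13/(-1 + 10) + 14)**2 = (-13/9 + 14)**2 = (113/9)**2 = 12769/81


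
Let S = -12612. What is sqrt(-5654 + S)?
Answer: I*sqrt(18266) ≈ 135.15*I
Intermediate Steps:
sqrt(-5654 + S) = sqrt(-5654 - 12612) = sqrt(-18266) = I*sqrt(18266)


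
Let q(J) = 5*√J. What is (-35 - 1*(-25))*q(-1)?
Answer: -50*I ≈ -50.0*I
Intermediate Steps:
(-35 - 1*(-25))*q(-1) = (-35 - 1*(-25))*(5*√(-1)) = (-35 + 25)*(5*I) = -50*I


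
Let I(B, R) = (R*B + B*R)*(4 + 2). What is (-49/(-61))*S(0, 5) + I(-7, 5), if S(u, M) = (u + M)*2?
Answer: -25130/61 ≈ -411.97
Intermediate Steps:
S(u, M) = 2*M + 2*u (S(u, M) = (M + u)*2 = 2*M + 2*u)
I(B, R) = 12*B*R (I(B, R) = (B*R + B*R)*6 = (2*B*R)*6 = 12*B*R)
(-49/(-61))*S(0, 5) + I(-7, 5) = (-49/(-61))*(2*5 + 2*0) + 12*(-7)*5 = (-49*(-1/61))*(10 + 0) - 420 = (49/61)*10 - 420 = 490/61 - 420 = -25130/61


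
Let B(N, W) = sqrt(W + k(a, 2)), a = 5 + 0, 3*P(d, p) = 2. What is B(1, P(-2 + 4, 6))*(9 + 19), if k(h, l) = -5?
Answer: 28*I*sqrt(39)/3 ≈ 58.287*I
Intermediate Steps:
P(d, p) = 2/3 (P(d, p) = (1/3)*2 = 2/3)
a = 5
B(N, W) = sqrt(-5 + W) (B(N, W) = sqrt(W - 5) = sqrt(-5 + W))
B(1, P(-2 + 4, 6))*(9 + 19) = sqrt(-5 + 2/3)*(9 + 19) = sqrt(-13/3)*28 = (I*sqrt(39)/3)*28 = 28*I*sqrt(39)/3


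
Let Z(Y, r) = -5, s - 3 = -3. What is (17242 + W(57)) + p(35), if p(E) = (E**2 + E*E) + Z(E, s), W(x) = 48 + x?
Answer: 19792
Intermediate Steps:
s = 0 (s = 3 - 3 = 0)
p(E) = -5 + 2*E**2 (p(E) = (E**2 + E*E) - 5 = (E**2 + E**2) - 5 = 2*E**2 - 5 = -5 + 2*E**2)
(17242 + W(57)) + p(35) = (17242 + (48 + 57)) + (-5 + 2*35**2) = (17242 + 105) + (-5 + 2*1225) = 17347 + (-5 + 2450) = 17347 + 2445 = 19792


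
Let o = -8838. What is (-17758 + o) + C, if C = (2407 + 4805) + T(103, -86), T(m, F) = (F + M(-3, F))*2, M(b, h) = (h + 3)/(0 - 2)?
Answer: -19473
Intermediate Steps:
M(b, h) = -3/2 - h/2 (M(b, h) = (3 + h)/(-2) = (3 + h)*(-½) = -3/2 - h/2)
T(m, F) = -3 + F (T(m, F) = (F + (-3/2 - F/2))*2 = (-3/2 + F/2)*2 = -3 + F)
C = 7123 (C = (2407 + 4805) + (-3 - 86) = 7212 - 89 = 7123)
(-17758 + o) + C = (-17758 - 8838) + 7123 = -26596 + 7123 = -19473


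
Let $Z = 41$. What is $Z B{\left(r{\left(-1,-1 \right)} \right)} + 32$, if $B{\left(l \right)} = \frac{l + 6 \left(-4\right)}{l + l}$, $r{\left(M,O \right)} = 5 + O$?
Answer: $- \frac{141}{2} \approx -70.5$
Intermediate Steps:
$B{\left(l \right)} = \frac{-24 + l}{2 l}$ ($B{\left(l \right)} = \frac{l - 24}{2 l} = \left(-24 + l\right) \frac{1}{2 l} = \frac{-24 + l}{2 l}$)
$Z B{\left(r{\left(-1,-1 \right)} \right)} + 32 = 41 \frac{-24 + \left(5 - 1\right)}{2 \left(5 - 1\right)} + 32 = 41 \frac{-24 + 4}{2 \cdot 4} + 32 = 41 \cdot \frac{1}{2} \cdot \frac{1}{4} \left(-20\right) + 32 = 41 \left(- \frac{5}{2}\right) + 32 = - \frac{205}{2} + 32 = - \frac{141}{2}$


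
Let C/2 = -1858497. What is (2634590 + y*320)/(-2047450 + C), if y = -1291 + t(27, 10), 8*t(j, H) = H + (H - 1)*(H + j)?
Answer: -1117595/2882222 ≈ -0.38775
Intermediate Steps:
C = -3716994 (C = 2*(-1858497) = -3716994)
t(j, H) = H/8 + (-1 + H)*(H + j)/8 (t(j, H) = (H + (H - 1)*(H + j))/8 = (H + (-1 + H)*(H + j))/8 = H/8 + (-1 + H)*(H + j)/8)
y = -9985/8 (y = -1291 + (-⅛*27 + (⅛)*10² + (⅛)*10*27) = -1291 + (-27/8 + (⅛)*100 + 135/4) = -1291 + (-27/8 + 25/2 + 135/4) = -1291 + 343/8 = -9985/8 ≈ -1248.1)
(2634590 + y*320)/(-2047450 + C) = (2634590 - 9985/8*320)/(-2047450 - 3716994) = (2634590 - 399400)/(-5764444) = 2235190*(-1/5764444) = -1117595/2882222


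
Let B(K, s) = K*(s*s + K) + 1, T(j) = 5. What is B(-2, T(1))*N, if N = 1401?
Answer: -63045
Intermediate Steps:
B(K, s) = 1 + K*(K + s²) (B(K, s) = K*(s² + K) + 1 = K*(K + s²) + 1 = 1 + K*(K + s²))
B(-2, T(1))*N = (1 + (-2)² - 2*5²)*1401 = (1 + 4 - 2*25)*1401 = (1 + 4 - 50)*1401 = -45*1401 = -63045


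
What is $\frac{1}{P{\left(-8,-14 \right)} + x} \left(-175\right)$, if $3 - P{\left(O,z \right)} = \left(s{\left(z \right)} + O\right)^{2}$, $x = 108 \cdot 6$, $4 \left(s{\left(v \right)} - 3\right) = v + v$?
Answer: $- \frac{175}{507} \approx -0.34517$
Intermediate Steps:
$s{\left(v \right)} = 3 + \frac{v}{2}$ ($s{\left(v \right)} = 3 + \frac{v + v}{4} = 3 + \frac{2 v}{4} = 3 + \frac{v}{2}$)
$x = 648$
$P{\left(O,z \right)} = 3 - \left(3 + O + \frac{z}{2}\right)^{2}$ ($P{\left(O,z \right)} = 3 - \left(\left(3 + \frac{z}{2}\right) + O\right)^{2} = 3 - \left(3 + O + \frac{z}{2}\right)^{2}$)
$\frac{1}{P{\left(-8,-14 \right)} + x} \left(-175\right) = \frac{1}{\left(3 - \frac{\left(6 - 14 + 2 \left(-8\right)\right)^{2}}{4}\right) + 648} \left(-175\right) = \frac{1}{\left(3 - \frac{\left(6 - 14 - 16\right)^{2}}{4}\right) + 648} \left(-175\right) = \frac{1}{\left(3 - \frac{\left(-24\right)^{2}}{4}\right) + 648} \left(-175\right) = \frac{1}{\left(3 - 144\right) + 648} \left(-175\right) = \frac{1}{-141 + 648} \left(-175\right) = \frac{1}{507} \left(-175\right) = - \frac{175}{507}$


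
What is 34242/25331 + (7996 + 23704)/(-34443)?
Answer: 376404506/872475633 ≈ 0.43142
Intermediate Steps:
34242/25331 + (7996 + 23704)/(-34443) = 34242*(1/25331) + 31700*(-1/34443) = 34242/25331 - 31700/34443 = 376404506/872475633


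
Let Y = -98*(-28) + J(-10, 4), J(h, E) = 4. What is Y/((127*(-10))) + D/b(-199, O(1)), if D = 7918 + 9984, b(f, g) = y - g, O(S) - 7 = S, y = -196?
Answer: -5824033/64770 ≈ -89.919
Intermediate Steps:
O(S) = 7 + S
b(f, g) = -196 - g
Y = 2748 (Y = -98*(-28) + 4 = 2744 + 4 = 2748)
D = 17902
Y/((127*(-10))) + D/b(-199, O(1)) = 2748/((127*(-10))) + 17902/(-196 - (7 + 1)) = 2748/(-1270) + 17902/(-196 - 1*8) = 2748*(-1/1270) + 17902/(-196 - 8) = -1374/635 + 17902/(-204) = -1374/635 + 17902*(-1/204) = -1374/635 - 8951/102 = -5824033/64770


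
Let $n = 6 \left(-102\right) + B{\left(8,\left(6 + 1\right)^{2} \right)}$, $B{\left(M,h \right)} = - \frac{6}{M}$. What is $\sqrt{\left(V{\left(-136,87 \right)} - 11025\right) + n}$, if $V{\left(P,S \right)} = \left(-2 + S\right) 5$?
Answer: $\frac{i \sqrt{44851}}{2} \approx 105.89 i$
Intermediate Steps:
$V{\left(P,S \right)} = -10 + 5 S$
$n = - \frac{2451}{4}$ ($n = 6 \left(-102\right) - \frac{6}{8} = -612 - \frac{3}{4} = - \frac{2451}{4} \approx -612.75$)
$\sqrt{\left(V{\left(-136,87 \right)} - 11025\right) + n} = \sqrt{\left(\left(-10 + 5 \cdot 87\right) - 11025\right) - \frac{2451}{4}} = \sqrt{\left(\left(-10 + 435\right) - 11025\right) - \frac{2451}{4}} = \sqrt{\left(425 - 11025\right) - \frac{2451}{4}} = \sqrt{-10600 - \frac{2451}{4}} = \sqrt{- \frac{44851}{4}} = \frac{i \sqrt{44851}}{2}$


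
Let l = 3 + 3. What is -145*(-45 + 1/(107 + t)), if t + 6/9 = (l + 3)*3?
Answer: 521913/80 ≈ 6523.9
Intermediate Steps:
l = 6
t = 79/3 (t = -⅔ + (6 + 3)*3 = -⅔ + 9*3 = -⅔ + 27 = 79/3 ≈ 26.333)
-145*(-45 + 1/(107 + t)) = -145*(-45 + 1/(107 + 79/3)) = -145*(-45 + 1/(400/3)) = -145*(-45 + 3/400) = -145*(-17997/400) = 521913/80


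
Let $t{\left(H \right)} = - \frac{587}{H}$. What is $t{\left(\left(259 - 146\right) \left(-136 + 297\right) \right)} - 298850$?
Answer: $- \frac{5436978637}{18193} \approx -2.9885 \cdot 10^{5}$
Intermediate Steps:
$t{\left(\left(259 - 146\right) \left(-136 + 297\right) \right)} - 298850 = - \frac{587}{\left(259 - 146\right) \left(-136 + 297\right)} - 298850 = - \frac{587}{113 \cdot 161} - 298850 = - \frac{587}{18193} - 298850 = - \frac{5436978637}{18193}$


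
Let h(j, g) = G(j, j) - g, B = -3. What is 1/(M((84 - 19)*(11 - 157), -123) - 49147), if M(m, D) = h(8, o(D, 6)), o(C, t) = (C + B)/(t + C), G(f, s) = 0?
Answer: -13/638925 ≈ -2.0347e-5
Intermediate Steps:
o(C, t) = (-3 + C)/(C + t) (o(C, t) = (C - 3)/(t + C) = (-3 + C)/(C + t))
h(j, g) = -g (h(j, g) = 0 - g = -g)
M(m, D) = -(-3 + D)/(6 + D) (M(m, D) = -(-3 + D)/(D + 6) = -(-3 + D)/(6 + D))
1/(M((84 - 19)*(11 - 157), -123) - 49147) = 1/((3 - 1*(-123))/(6 - 123) - 49147) = 1/((3 + 123)/(-117) - 49147) = 1/(-1/117*126 - 49147) = 1/(-14/13 - 49147) = 1/(-638925/13) = -13/638925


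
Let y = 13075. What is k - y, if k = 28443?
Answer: 15368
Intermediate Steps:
k - y = 28443 - 1*13075 = 28443 - 13075 = 15368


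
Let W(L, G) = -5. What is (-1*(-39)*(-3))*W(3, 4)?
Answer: 585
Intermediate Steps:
(-1*(-39)*(-3))*W(3, 4) = (-1*(-39)*(-3))*(-5) = (39*(-3))*(-5) = -117*(-5) = 585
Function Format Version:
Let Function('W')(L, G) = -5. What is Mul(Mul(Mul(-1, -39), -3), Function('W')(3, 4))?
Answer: 585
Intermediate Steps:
Mul(Mul(Mul(-1, -39), -3), Function('W')(3, 4)) = Mul(Mul(Mul(-1, -39), -3), -5) = Mul(Mul(39, -3), -5) = Mul(-117, -5) = 585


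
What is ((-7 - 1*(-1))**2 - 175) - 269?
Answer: -408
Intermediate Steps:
((-7 - 1*(-1))**2 - 175) - 269 = ((-7 + 1)**2 - 175) - 269 = ((-6)**2 - 175) - 269 = (36 - 175) - 269 = -139 - 269 = -408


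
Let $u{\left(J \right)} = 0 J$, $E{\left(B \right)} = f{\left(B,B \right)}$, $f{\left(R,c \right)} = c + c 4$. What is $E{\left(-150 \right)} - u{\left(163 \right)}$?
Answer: $-750$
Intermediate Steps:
$f{\left(R,c \right)} = 5 c$ ($f{\left(R,c \right)} = c + 4 c = 5 c$)
$E{\left(B \right)} = 5 B$
$u{\left(J \right)} = 0$
$E{\left(-150 \right)} - u{\left(163 \right)} = 5 \left(-150\right) - 0 = -750 + 0 = -750$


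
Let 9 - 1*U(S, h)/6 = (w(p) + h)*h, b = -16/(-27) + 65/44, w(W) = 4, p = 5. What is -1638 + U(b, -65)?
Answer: -25374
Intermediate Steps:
b = 2459/1188 (b = -16*(-1/27) + 65*(1/44) = 16/27 + 65/44 = 2459/1188 ≈ 2.0699)
U(S, h) = 54 - 6*h*(4 + h) (U(S, h) = 54 - 6*(4 + h)*h = 54 - 6*h*(4 + h))
-1638 + U(b, -65) = -1638 + (54 - 24*(-65) - 6*(-65)²) = -1638 + (54 + 1560 - 6*4225) = -1638 + (54 + 1560 - 25350) = -1638 - 23736 = -25374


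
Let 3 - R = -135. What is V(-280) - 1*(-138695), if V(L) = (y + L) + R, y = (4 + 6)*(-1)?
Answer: 138543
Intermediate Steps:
R = 138 (R = 3 - 1*(-135) = 3 + 135 = 138)
y = -10 (y = 10*(-1) = -10)
V(L) = 128 + L (V(L) = (-10 + L) + 138 = 128 + L)
V(-280) - 1*(-138695) = (128 - 280) - 1*(-138695) = -152 + 138695 = 138543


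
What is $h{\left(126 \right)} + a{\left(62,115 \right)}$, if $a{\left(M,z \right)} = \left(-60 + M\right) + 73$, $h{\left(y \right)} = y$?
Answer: $201$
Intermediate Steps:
$a{\left(M,z \right)} = 13 + M$
$h{\left(126 \right)} + a{\left(62,115 \right)} = 126 + \left(13 + 62\right) = 126 + 75 = 201$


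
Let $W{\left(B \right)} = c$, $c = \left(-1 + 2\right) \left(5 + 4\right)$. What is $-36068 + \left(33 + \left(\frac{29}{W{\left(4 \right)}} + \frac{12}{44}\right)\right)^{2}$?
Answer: $- \frac{340448699}{9801} \approx -34736.0$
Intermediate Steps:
$c = 9$ ($c = 1 \cdot 9 = 9$)
$W{\left(B \right)} = 9$
$-36068 + \left(33 + \left(\frac{29}{W{\left(4 \right)}} + \frac{12}{44}\right)\right)^{2} = -36068 + \left(33 + \left(\frac{29}{9} + \frac{12}{44}\right)\right)^{2} = -36068 + \left(33 + \left(29 \cdot \frac{1}{9} + 12 \cdot \frac{1}{44}\right)\right)^{2} = -36068 + \left(33 + \left(\frac{29}{9} + \frac{3}{11}\right)\right)^{2} = -36068 + \left(33 + \frac{346}{99}\right)^{2} = -36068 + \left(\frac{3613}{99}\right)^{2} = -36068 + \frac{13053769}{9801} = - \frac{340448699}{9801}$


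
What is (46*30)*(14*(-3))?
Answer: -57960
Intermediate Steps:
(46*30)*(14*(-3)) = 1380*(-42) = -57960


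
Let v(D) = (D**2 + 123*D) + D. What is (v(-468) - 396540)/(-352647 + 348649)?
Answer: 117774/1999 ≈ 58.916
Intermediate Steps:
v(D) = D**2 + 124*D
(v(-468) - 396540)/(-352647 + 348649) = (-468*(124 - 468) - 396540)/(-352647 + 348649) = (-468*(-344) - 396540)/(-3998) = (160992 - 396540)*(-1/3998) = -235548*(-1/3998) = 117774/1999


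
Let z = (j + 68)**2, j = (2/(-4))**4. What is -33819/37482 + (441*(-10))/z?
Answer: -3052679297/1646321886 ≈ -1.8542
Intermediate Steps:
j = 1/16 (j = (2*(-1/4))**4 = (-1/2)**4 = 1/16 ≈ 0.062500)
z = 1185921/256 (z = (1/16 + 68)**2 = (1089/16)**2 = 1185921/256 ≈ 4632.5)
-33819/37482 + (441*(-10))/z = -33819/37482 + (441*(-10))/(1185921/256) = -33819*1/37482 - 4410*256/1185921 = -11273/12494 - 125440/131769 = -3052679297/1646321886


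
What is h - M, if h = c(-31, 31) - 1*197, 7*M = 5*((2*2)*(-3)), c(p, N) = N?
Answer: -1102/7 ≈ -157.43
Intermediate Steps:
M = -60/7 (M = (5*((2*2)*(-3)))/7 = (5*(4*(-3)))/7 = (5*(-12))/7 = (1/7)*(-60) = -60/7 ≈ -8.5714)
h = -166 (h = 31 - 1*197 = 31 - 197 = -166)
h - M = -166 - 1*(-60/7) = -166 + 60/7 = -1102/7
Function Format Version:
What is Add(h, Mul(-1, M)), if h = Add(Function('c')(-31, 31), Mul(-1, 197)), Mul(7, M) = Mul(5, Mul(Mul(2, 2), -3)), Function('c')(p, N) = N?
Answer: Rational(-1102, 7) ≈ -157.43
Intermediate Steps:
M = Rational(-60, 7) (M = Mul(Rational(1, 7), Mul(5, Mul(Mul(2, 2), -3))) = Mul(Rational(1, 7), Mul(5, Mul(4, -3))) = Mul(Rational(1, 7), Mul(5, -12)) = Mul(Rational(1, 7), -60) = Rational(-60, 7) ≈ -8.5714)
h = -166 (h = Add(31, Mul(-1, 197)) = Add(31, -197) = -166)
Add(h, Mul(-1, M)) = Add(-166, Mul(-1, Rational(-60, 7))) = Add(-166, Rational(60, 7)) = Rational(-1102, 7)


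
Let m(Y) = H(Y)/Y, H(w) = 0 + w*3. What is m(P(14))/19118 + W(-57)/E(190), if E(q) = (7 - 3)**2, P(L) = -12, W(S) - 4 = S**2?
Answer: 31095451/152944 ≈ 203.31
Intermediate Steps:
W(S) = 4 + S**2
H(w) = 3*w (H(w) = 0 + 3*w = 3*w)
m(Y) = 3 (m(Y) = (3*Y)/Y = 3)
E(q) = 16 (E(q) = 4**2 = 16)
m(P(14))/19118 + W(-57)/E(190) = 3/19118 + (4 + (-57)**2)/16 = 3*(1/19118) + (4 + 3249)*(1/16) = 3/19118 + 3253*(1/16) = 3/19118 + 3253/16 = 31095451/152944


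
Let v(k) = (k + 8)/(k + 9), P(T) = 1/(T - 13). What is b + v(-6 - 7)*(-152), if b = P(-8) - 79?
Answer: -5650/21 ≈ -269.05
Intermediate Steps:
P(T) = 1/(-13 + T)
v(k) = (8 + k)/(9 + k)
b = -1660/21 (b = 1/(-13 - 8) - 79 = 1/(-21) - 79 = -1/21 - 79 = -1660/21 ≈ -79.048)
b + v(-6 - 7)*(-152) = -1660/21 + ((8 + (-6 - 7))/(9 + (-6 - 7)))*(-152) = -1660/21 + ((8 - 13)/(9 - 13))*(-152) = -1660/21 + (-5/(-4))*(-152) = -1660/21 - ¼*(-5)*(-152) = -1660/21 + (5/4)*(-152) = -1660/21 - 190 = -5650/21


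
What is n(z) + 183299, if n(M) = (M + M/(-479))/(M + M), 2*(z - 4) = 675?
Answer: 87800460/479 ≈ 1.8330e+5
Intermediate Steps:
z = 683/2 (z = 4 + (½)*675 = 4 + 675/2 = 683/2 ≈ 341.50)
n(M) = 239/479 (n(M) = (M + M*(-1/479))/((2*M)) = (M - M/479)*(1/(2*M)) = (478*M/479)*(1/(2*M)) = 239/479)
n(z) + 183299 = 239/479 + 183299 = 87800460/479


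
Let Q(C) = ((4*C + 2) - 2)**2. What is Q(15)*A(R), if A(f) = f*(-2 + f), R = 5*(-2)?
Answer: 432000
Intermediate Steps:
Q(C) = 16*C**2 (Q(C) = ((2 + 4*C) - 2)**2 = (4*C)**2 = 16*C**2)
R = -10
Q(15)*A(R) = (16*15**2)*(-10*(-2 - 10)) = (16*225)*(-10*(-12)) = 3600*120 = 432000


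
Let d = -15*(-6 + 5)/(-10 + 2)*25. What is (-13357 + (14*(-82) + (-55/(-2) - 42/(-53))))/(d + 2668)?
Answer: -6138124/1111357 ≈ -5.5231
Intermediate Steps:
d = -375/8 (d = -(-15)/(-8)*25 = -(-15)*(-1)/8*25 = -15*⅛*25 = -15/8*25 = -375/8 ≈ -46.875)
(-13357 + (14*(-82) + (-55/(-2) - 42/(-53))))/(d + 2668) = (-13357 + (14*(-82) + (-55/(-2) - 42/(-53))))/(-375/8 + 2668) = (-13357 + (-1148 + (-55*(-½) - 42*(-1/53))))/(20969/8) = (-13357 + (-1148 + (55/2 + 42/53)))*(8/20969) = (-13357 + (-1148 + 2999/106))*(8/20969) = (-13357 - 118689/106)*(8/20969) = -1534531/106*8/20969 = -6138124/1111357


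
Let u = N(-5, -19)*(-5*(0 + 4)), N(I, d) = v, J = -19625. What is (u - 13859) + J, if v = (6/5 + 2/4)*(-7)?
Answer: -33246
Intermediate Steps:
v = -119/10 (v = (6*(⅕) + 2*(¼))*(-7) = (6/5 + ½)*(-7) = (17/10)*(-7) = -119/10 ≈ -11.900)
N(I, d) = -119/10
u = 238 (u = -(-119)*(0 + 4)/2 = -(-119)*4/2 = -119/10*(-20) = 238)
(u - 13859) + J = (238 - 13859) - 19625 = -13621 - 19625 = -33246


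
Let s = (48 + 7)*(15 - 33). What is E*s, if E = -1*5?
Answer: 4950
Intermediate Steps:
s = -990 (s = 55*(-18) = -990)
E = -5
E*s = -5*(-990) = 4950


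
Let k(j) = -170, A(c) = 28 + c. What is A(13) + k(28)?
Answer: -129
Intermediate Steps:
A(13) + k(28) = (28 + 13) - 170 = 41 - 170 = -129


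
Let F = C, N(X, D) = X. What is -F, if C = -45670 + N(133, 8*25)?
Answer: 45537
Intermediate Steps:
C = -45537 (C = -45670 + 133 = -45537)
F = -45537
-F = -1*(-45537) = 45537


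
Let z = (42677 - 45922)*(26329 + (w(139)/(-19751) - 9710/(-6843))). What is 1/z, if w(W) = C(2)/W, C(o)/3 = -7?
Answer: -18786696927/1605176896094787620 ≈ -1.1704e-8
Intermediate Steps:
C(o) = -21 (C(o) = 3*(-7) = -21)
w(W) = -21/W
z = -1605176896094787620/18786696927 (z = (42677 - 45922)*(26329 + (-21/139/(-19751) - 9710/(-6843))) = -3245*(26329 + (-21*1/139*(-1/19751) - 9710*(-1/6843))) = -3245*(26329 + (-21/139*(-1/19751) + 9710/6843)) = -3245*(26329 + (21/2745389 + 9710/6843)) = -3245*(26329 + 26657870893/18786696927) = -3245*494661601261876/18786696927 = -1605176896094787620/18786696927 ≈ -8.5442e+7)
1/z = 1/(-1605176896094787620/18786696927) = -18786696927/1605176896094787620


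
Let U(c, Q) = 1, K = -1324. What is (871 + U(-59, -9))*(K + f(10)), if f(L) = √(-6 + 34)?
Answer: -1154528 + 1744*√7 ≈ -1.1499e+6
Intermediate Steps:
f(L) = 2*√7 (f(L) = √28 = 2*√7)
(871 + U(-59, -9))*(K + f(10)) = (871 + 1)*(-1324 + 2*√7) = 872*(-1324 + 2*√7) = -1154528 + 1744*√7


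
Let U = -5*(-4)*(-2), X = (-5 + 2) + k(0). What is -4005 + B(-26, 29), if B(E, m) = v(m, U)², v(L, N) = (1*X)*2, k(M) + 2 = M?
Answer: -3905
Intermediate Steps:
k(M) = -2 + M
X = -5 (X = (-5 + 2) + (-2 + 0) = -3 - 2 = -5)
U = -40 (U = 20*(-2) = -40)
v(L, N) = -10 (v(L, N) = (1*(-5))*2 = -5*2 = -10)
B(E, m) = 100 (B(E, m) = (-10)² = 100)
-4005 + B(-26, 29) = -4005 + 100 = -3905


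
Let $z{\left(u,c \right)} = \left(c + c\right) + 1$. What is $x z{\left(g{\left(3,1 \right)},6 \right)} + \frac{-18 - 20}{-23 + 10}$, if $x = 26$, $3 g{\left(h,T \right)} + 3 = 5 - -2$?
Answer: $\frac{4432}{13} \approx 340.92$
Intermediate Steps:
$g{\left(h,T \right)} = \frac{4}{3}$ ($g{\left(h,T \right)} = -1 + \frac{5 - -2}{3} = -1 + \frac{5 + 2}{3} = -1 + \frac{1}{3} \cdot 7 = -1 + \frac{7}{3} = \frac{4}{3}$)
$z{\left(u,c \right)} = 1 + 2 c$ ($z{\left(u,c \right)} = 2 c + 1 = 1 + 2 c$)
$x z{\left(g{\left(3,1 \right)},6 \right)} + \frac{-18 - 20}{-23 + 10} = 26 \left(1 + 2 \cdot 6\right) + \frac{-18 - 20}{-23 + 10} = 26 \left(1 + 12\right) - \frac{38}{-13} = 26 \cdot 13 - - \frac{38}{13} = 338 + \frac{38}{13} = \frac{4432}{13}$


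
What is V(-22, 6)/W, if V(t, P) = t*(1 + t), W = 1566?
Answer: 77/261 ≈ 0.29502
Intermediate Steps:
V(-22, 6)/W = -22*(1 - 22)/1566 = -22*(-21)*(1/1566) = 462*(1/1566) = 77/261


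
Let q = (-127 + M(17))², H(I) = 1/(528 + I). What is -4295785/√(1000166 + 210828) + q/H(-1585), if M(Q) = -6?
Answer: -18697273 - 4295785*√1210994/1210994 ≈ -1.8701e+7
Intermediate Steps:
q = 17689 (q = (-127 - 6)² = (-133)² = 17689)
-4295785/√(1000166 + 210828) + q/H(-1585) = -4295785/√(1000166 + 210828) + 17689/(1/(528 - 1585)) = -4295785*√1210994/1210994 + 17689/(1/(-1057)) = -4295785*√1210994/1210994 + 17689/(-1/1057) = -4295785*√1210994/1210994 + 17689*(-1057) = -4295785*√1210994/1210994 - 18697273 = -18697273 - 4295785*√1210994/1210994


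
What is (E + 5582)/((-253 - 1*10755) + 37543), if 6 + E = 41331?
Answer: 46907/26535 ≈ 1.7677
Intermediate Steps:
E = 41325 (E = -6 + 41331 = 41325)
(E + 5582)/((-253 - 1*10755) + 37543) = (41325 + 5582)/((-253 - 1*10755) + 37543) = 46907/((-253 - 10755) + 37543) = 46907/(-11008 + 37543) = 46907/26535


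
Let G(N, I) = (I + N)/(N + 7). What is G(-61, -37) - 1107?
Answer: -29840/27 ≈ -1105.2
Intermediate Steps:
G(N, I) = (I + N)/(7 + N)
G(-61, -37) - 1107 = (-37 - 61)/(7 - 61) - 1107 = -98/(-54) - 1107 = -1/54*(-98) - 1107 = 49/27 - 1107 = -29840/27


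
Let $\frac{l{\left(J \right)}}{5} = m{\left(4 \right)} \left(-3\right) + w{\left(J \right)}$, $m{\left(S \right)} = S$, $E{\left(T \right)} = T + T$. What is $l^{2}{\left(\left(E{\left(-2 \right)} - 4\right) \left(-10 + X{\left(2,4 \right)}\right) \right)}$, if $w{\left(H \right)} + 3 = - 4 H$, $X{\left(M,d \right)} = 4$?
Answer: $1071225$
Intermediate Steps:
$E{\left(T \right)} = 2 T$
$w{\left(H \right)} = -3 - 4 H$
$l{\left(J \right)} = -75 - 20 J$ ($l{\left(J \right)} = 5 \left(4 \left(-3\right) - \left(3 + 4 J\right)\right) = 5 \left(-12 - \left(3 + 4 J\right)\right) = 5 \left(-15 - 4 J\right) = -75 - 20 J$)
$l^{2}{\left(\left(E{\left(-2 \right)} - 4\right) \left(-10 + X{\left(2,4 \right)}\right) \right)} = \left(-75 - 20 \left(2 \left(-2\right) - 4\right) \left(-10 + 4\right)\right)^{2} = \left(-75 - 20 \left(-4 - 4\right) \left(-6\right)\right)^{2} = \left(-75 - 20 \left(\left(-8\right) \left(-6\right)\right)\right)^{2} = \left(-75 - 960\right)^{2} = \left(-1035\right)^{2} = 1071225$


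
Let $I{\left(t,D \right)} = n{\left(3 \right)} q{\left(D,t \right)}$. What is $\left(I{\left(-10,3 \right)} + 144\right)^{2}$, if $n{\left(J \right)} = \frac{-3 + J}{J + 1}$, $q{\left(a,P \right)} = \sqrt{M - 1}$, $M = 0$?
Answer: $20736$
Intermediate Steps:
$q{\left(a,P \right)} = i$ ($q{\left(a,P \right)} = \sqrt{0 - 1} = \sqrt{-1} = i$)
$n{\left(J \right)} = \frac{-3 + J}{1 + J}$
$I{\left(t,D \right)} = 0$ ($I{\left(t,D \right)} = \frac{-3 + 3}{1 + 3} i = \frac{1}{4} \cdot 0 i = 0 i = 0$)
$\left(I{\left(-10,3 \right)} + 144\right)^{2} = \left(0 + 144\right)^{2} = 144^{2} = 20736$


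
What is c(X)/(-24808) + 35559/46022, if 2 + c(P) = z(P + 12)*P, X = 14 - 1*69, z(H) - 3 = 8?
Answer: 455041513/570856888 ≈ 0.79712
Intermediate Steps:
z(H) = 11 (z(H) = 3 + 8 = 11)
X = -55 (X = 14 - 69 = -55)
c(P) = -2 + 11*P
c(X)/(-24808) + 35559/46022 = (-2 + 11*(-55))/(-24808) + 35559/46022 = (-2 - 605)*(-1/24808) + 35559*(1/46022) = -607*(-1/24808) + 35559/46022 = 607/24808 + 35559/46022 = 455041513/570856888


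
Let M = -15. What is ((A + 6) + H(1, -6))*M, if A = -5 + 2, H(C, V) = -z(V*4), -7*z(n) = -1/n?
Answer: -2525/56 ≈ -45.089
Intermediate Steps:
z(n) = 1/(7*n) (z(n) = -(-1)/(7*n) = 1/(7*n))
H(C, V) = -1/(28*V) (H(C, V) = -1/(7*(V*4)) = -1/(7*(4*V)) = -1/(4*V)/7 = -1/(28*V))
A = -3
((A + 6) + H(1, -6))*M = ((-3 + 6) - 1/28/(-6))*(-15) = (3 - 1/28*(-1/6))*(-15) = (3 + 1/168)*(-15) = (505/168)*(-15) = -2525/56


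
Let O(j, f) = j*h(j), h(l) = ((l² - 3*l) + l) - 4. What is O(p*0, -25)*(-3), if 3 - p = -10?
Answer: 0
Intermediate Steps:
p = 13 (p = 3 - 1*(-10) = 3 + 10 = 13)
h(l) = -4 + l² - 2*l (h(l) = (l² - 2*l) - 4 = -4 + l² - 2*l)
O(j, f) = j*(-4 + j² - 2*j)
O(p*0, -25)*(-3) = ((13*0)*(-4 + (13*0)² - 26*0))*(-3) = (0*(-4 + 0² - 2*0))*(-3) = (0*(-4 + 0 + 0))*(-3) = (0*(-4))*(-3) = 0*(-3) = 0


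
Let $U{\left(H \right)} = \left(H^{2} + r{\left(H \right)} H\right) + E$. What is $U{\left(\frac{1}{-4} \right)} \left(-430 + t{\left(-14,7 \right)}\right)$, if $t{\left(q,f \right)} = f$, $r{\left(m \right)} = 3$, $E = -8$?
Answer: $\frac{58797}{16} \approx 3674.8$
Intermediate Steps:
$U{\left(H \right)} = -8 + H^{2} + 3 H$ ($U{\left(H \right)} = \left(H^{2} + 3 H\right) - 8 = -8 + H^{2} + 3 H$)
$U{\left(\frac{1}{-4} \right)} \left(-430 + t{\left(-14,7 \right)}\right) = \left(-8 + \left(\frac{1}{-4}\right)^{2} + \frac{3}{-4}\right) \left(-430 + 7\right) = \left(-8 + \left(- \frac{1}{4}\right)^{2} + 3 \left(- \frac{1}{4}\right)\right) \left(-423\right) = \left(-8 + \frac{1}{16} - \frac{3}{4}\right) \left(-423\right) = \left(- \frac{139}{16}\right) \left(-423\right) = \frac{58797}{16}$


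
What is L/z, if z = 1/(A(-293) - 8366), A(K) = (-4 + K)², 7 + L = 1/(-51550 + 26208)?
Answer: -14163748985/25342 ≈ -5.5890e+5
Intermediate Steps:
L = -177395/25342 (L = -7 + 1/(-51550 + 26208) = -7 + 1/(-25342) = -7 - 1/25342 = -177395/25342 ≈ -7.0000)
z = 1/79843 (z = 1/((-4 - 293)² - 8366) = 1/((-297)² - 8366) = 1/(88209 - 8366) = 1/79843 ≈ 1.2525e-5)
L/z = -177395/(25342*1/79843) = -177395/25342*79843 = -14163748985/25342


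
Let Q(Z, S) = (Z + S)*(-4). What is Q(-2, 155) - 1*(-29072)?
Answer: 28460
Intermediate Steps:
Q(Z, S) = -4*S - 4*Z (Q(Z, S) = (S + Z)*(-4) = -4*S - 4*Z)
Q(-2, 155) - 1*(-29072) = (-4*155 - 4*(-2)) - 1*(-29072) = (-620 + 8) + 29072 = -612 + 29072 = 28460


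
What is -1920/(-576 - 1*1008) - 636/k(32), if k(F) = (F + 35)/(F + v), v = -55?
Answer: 485404/2211 ≈ 219.54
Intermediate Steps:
k(F) = (35 + F)/(-55 + F) (k(F) = (F + 35)/(F - 55) = (35 + F)/(-55 + F))
-1920/(-576 - 1*1008) - 636/k(32) = -1920/(-576 - 1*1008) - 636*(-55 + 32)/(35 + 32) = -1920/(-576 - 1008) - 636/(67/(-23)) = -1920/(-1584) - 636/((-1/23*67)) = -1920*(-1/1584) - 636/(-67/23) = 40/33 - 636*(-23/67) = 40/33 + 14628/67 = 485404/2211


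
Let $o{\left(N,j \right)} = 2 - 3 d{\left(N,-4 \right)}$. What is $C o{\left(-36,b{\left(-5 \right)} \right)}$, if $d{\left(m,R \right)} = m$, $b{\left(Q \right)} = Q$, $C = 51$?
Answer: $5610$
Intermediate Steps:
$o{\left(N,j \right)} = 2 - 3 N$
$C o{\left(-36,b{\left(-5 \right)} \right)} = 51 \left(2 - -108\right) = 51 \left(2 + 108\right) = 51 \cdot 110 = 5610$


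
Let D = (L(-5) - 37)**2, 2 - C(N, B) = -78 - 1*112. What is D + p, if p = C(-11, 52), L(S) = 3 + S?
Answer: 1713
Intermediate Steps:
C(N, B) = 192 (C(N, B) = 2 - (-78 - 1*112) = 2 - (-78 - 112) = 2 - 1*(-190) = 2 + 190 = 192)
D = 1521 (D = ((3 - 5) - 37)**2 = (-2 - 37)**2 = (-39)**2 = 1521)
p = 192
D + p = 1521 + 192 = 1713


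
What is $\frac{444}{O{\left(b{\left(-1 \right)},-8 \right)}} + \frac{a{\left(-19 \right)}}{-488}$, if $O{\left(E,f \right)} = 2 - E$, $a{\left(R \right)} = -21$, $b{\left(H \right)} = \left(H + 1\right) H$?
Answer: $\frac{108357}{488} \approx 222.04$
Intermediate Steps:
$b{\left(H \right)} = H \left(1 + H\right)$ ($b{\left(H \right)} = \left(1 + H\right) H = H \left(1 + H\right)$)
$\frac{444}{O{\left(b{\left(-1 \right)},-8 \right)}} + \frac{a{\left(-19 \right)}}{-488} = \frac{444}{2 - - (1 - 1)} - \frac{21}{-488} = \frac{444}{2 - \left(-1\right) 0} - - \frac{21}{488} = \frac{444}{2 - 0} + \frac{21}{488} = \frac{444}{2 + 0} + \frac{21}{488} = \frac{444}{2} + \frac{21}{488} = 444 \cdot \frac{1}{2} + \frac{21}{488} = 222 + \frac{21}{488} = \frac{108357}{488}$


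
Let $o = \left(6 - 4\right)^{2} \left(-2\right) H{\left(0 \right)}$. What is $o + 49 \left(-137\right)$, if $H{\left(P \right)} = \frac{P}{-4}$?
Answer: $-6713$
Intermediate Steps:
$H{\left(P \right)} = - \frac{P}{4}$ ($H{\left(P \right)} = P \left(- \frac{1}{4}\right) = - \frac{P}{4}$)
$o = 0$ ($o = \left(6 - 4\right)^{2} \left(-2\right) \left(\left(- \frac{1}{4}\right) 0\right) = 2^{2} \left(-2\right) 0 = 4 \left(-2\right) 0 = \left(-8\right) 0 = 0$)
$o + 49 \left(-137\right) = 0 + 49 \left(-137\right) = 0 - 6713 = -6713$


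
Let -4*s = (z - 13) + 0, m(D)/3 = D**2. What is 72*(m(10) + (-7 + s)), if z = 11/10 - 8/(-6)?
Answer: 106431/5 ≈ 21286.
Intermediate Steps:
z = 73/30 (z = 11*(1/10) - 8*(-1/6) = 11/10 + 4/3 = 73/30 ≈ 2.4333)
m(D) = 3*D**2
s = 317/120 (s = -((73/30 - 13) + 0)/4 = -(-317/30 + 0)/4 = -1/4*(-317/30) = 317/120 ≈ 2.6417)
72*(m(10) + (-7 + s)) = 72*(3*10**2 + (-7 + 317/120)) = 72*(3*100 - 523/120) = 72*(300 - 523/120) = 72*(35477/120) = 106431/5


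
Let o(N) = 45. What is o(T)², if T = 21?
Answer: 2025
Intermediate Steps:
o(T)² = 45² = 2025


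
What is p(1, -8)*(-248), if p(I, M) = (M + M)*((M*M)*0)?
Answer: 0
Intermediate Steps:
p(I, M) = 0 (p(I, M) = (2*M)*(M**2*0) = (2*M)*0 = 0)
p(1, -8)*(-248) = 0*(-248) = 0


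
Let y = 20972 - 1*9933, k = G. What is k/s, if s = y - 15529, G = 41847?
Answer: -41847/4490 ≈ -9.3200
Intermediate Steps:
k = 41847
y = 11039 (y = 20972 - 9933 = 11039)
s = -4490 (s = 11039 - 15529 = -4490)
k/s = 41847/(-4490) = 41847*(-1/4490) = -41847/4490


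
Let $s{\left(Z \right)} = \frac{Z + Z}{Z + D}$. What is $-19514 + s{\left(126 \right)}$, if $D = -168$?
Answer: $-19520$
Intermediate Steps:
$s{\left(Z \right)} = \frac{2 Z}{-168 + Z}$ ($s{\left(Z \right)} = \frac{Z + Z}{Z - 168} = \frac{2 Z}{-168 + Z}$)
$-19514 + s{\left(126 \right)} = -19514 + 2 \cdot 126 \frac{1}{-168 + 126} = -19514 + 2 \cdot 126 \frac{1}{-42} = -19514 + 2 \cdot 126 \left(- \frac{1}{42}\right) = -19514 - 6 = -19520$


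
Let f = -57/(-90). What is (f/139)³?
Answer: 6859/72511713000 ≈ 9.4592e-8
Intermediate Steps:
f = 19/30 (f = -57*(-1/90) = 19/30 ≈ 0.63333)
(f/139)³ = ((19/30)/139)³ = ((19/30)*(1/139))³ = (19/4170)³ = 6859/72511713000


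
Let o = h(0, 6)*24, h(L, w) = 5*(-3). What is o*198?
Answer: -71280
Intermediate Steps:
h(L, w) = -15
o = -360 (o = -15*24 = -360)
o*198 = -360*198 = -71280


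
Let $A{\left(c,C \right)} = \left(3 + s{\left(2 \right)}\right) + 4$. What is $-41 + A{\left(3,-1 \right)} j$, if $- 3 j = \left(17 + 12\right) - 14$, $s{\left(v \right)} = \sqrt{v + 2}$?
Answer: $-86$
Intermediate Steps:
$s{\left(v \right)} = \sqrt{2 + v}$
$A{\left(c,C \right)} = 9$ ($A{\left(c,C \right)} = \left(3 + \sqrt{2 + 2}\right) + 4 = \left(3 + \sqrt{4}\right) + 4 = \left(3 + 2\right) + 4 = 5 + 4 = 9$)
$j = -5$ ($j = - \frac{\left(17 + 12\right) - 14}{3} = - \frac{29 - 14}{3} = \left(- \frac{1}{3}\right) 15 = -5$)
$-41 + A{\left(3,-1 \right)} j = -41 + 9 \left(-5\right) = -41 - 45 = -86$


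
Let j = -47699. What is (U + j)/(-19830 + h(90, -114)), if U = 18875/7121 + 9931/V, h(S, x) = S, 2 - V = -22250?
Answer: 53600889977/22183908880 ≈ 2.4162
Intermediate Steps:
V = 22252 (V = 2 - 1*(-22250) = 2 + 22250 = 22252)
U = 490725151/158456492 (U = 18875/7121 + 9931/22252 = 490725151/158456492 ≈ 3.0969)
(U + j)/(-19830 + h(90, -114)) = (490725151/158456492 - 47699)/(-19830 + 90) = -7557725486757/158456492/(-19740) = -7557725486757/158456492*(-1/19740) = 53600889977/22183908880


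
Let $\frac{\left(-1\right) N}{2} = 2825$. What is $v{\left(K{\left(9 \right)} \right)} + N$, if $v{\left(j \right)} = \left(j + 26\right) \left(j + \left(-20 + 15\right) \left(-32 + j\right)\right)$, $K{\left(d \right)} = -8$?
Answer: $-2194$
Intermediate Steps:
$N = -5650$ ($N = \left(-2\right) 2825 = -5650$)
$v{\left(j \right)} = \left(26 + j\right) \left(160 - 4 j\right)$ ($v{\left(j \right)} = \left(26 + j\right) \left(j - 5 \left(-32 + j\right)\right) = \left(26 + j\right) \left(j - \left(-160 + 5 j\right)\right) = \left(26 + j\right) \left(160 - 4 j\right)$)
$v{\left(K{\left(9 \right)} \right)} + N = \left(4160 - 4 \left(-8\right)^{2} + 56 \left(-8\right)\right) - 5650 = \left(4160 - 256 - 448\right) - 5650 = 3456 - 5650 = -2194$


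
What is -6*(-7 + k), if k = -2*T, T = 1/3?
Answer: 46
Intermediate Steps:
T = ⅓ (T = 1*(⅓) = ⅓ ≈ 0.33333)
k = -⅔ (k = -2*⅓ = -⅔ ≈ -0.66667)
-6*(-7 + k) = -6*(-7 - ⅔) = -6*(-23/3) = 46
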